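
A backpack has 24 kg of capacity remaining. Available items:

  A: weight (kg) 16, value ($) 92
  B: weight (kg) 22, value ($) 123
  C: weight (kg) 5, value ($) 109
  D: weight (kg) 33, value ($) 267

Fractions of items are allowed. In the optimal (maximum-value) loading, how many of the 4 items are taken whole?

1

Order: C (109/5=21.80) > D (267/33=8.09) > A (92/16=5.75) > B (123/22=5.59)
Fill: take C (5 @ 109) → take 19/33 of D → 153.73; 24/24 used.
1 item(s) taken whole; one partial (take 19/33 of D).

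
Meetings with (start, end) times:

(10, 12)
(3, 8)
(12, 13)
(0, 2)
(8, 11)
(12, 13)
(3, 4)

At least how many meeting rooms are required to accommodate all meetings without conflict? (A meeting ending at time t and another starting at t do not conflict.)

Count concurrent intervals with a sweep; the peak is the room count.
Events (time:±→running): 0:+→1 2:-→0 3:+→1 3:+→2 … peak 2.

2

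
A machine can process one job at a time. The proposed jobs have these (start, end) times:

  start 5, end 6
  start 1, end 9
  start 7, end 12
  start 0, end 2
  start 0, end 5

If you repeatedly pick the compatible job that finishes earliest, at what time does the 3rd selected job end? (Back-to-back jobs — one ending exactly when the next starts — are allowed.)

Order by finish time; keep every interval that doesn't clash with the previous kept one.
By end time: (0,2), (0,5), (5,6), (1,9), (7,12).
Pick (0,2); next start ≥ 2 → (5,6); next start ≥ 6 → (7,12).
Selected: (0,2) (5,6) (7,12)

12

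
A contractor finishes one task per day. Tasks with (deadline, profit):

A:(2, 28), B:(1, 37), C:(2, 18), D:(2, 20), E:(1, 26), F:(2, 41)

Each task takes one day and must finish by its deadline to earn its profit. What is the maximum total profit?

78

By profit: F(d2,41), B(d1,37), A(d2,28), E(d1,26), D(d2,20), C(d2,18)
F→slot 2; B→slot 1; A skipped; E skipped; D skipped; C skipped.
Profit = 37 + 41 = 78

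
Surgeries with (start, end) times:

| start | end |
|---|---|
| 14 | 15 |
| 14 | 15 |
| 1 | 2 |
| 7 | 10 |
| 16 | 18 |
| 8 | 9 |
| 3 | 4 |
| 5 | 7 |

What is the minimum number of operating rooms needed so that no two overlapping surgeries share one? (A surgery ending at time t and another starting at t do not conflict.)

2

starts: [1, 3, 5, 7, 8, 14, 14, 16]
ends:   [2, 4, 7, 9, 10, 15, 15, 18]
s1→1 e2→0 s3→1 e4→0 s5→1 e7→0 s7→1 s8→2  — peak 2.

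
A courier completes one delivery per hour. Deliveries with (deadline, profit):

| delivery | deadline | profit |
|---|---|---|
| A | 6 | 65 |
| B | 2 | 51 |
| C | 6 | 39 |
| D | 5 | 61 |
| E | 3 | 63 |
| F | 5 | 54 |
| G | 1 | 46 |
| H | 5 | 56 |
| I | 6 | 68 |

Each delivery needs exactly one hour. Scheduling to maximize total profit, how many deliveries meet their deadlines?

By profit: I(d6,68), A(d6,65), E(d3,63), D(d5,61), H(d5,56), F(d5,54), B(d2,51), G(d1,46), C(d6,39)
I→slot 6; A→slot 5; E→slot 3; D→slot 4; H→slot 2; F→slot 1; B skipped; G skipped; C skipped.
6 of 9 scheduled.

6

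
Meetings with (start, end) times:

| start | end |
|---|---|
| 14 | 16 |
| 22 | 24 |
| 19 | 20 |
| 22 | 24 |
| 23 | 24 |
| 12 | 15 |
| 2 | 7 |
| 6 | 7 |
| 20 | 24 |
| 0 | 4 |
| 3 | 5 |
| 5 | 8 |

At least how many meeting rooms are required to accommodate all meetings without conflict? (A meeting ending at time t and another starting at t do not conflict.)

4

Count concurrent intervals with a sweep; the peak is the room count.
starts: [0, 2, 3, 5, 6, 12, 14, 19, 20, 22, 22, 23]
ends:   [4, 5, 7, 7, 8, 15, 16, 20, 24, 24, 24, 24]
s0→1 s2→2 s3→3 e4→2 e5→1 s5→2 s6→3 e7→2 e7→1 e8→0 s12→1 s14→2 e15→1 e16→0 s19→1 e20→0 s20→1 s22→2 s22→3 s23→4  — peak 4.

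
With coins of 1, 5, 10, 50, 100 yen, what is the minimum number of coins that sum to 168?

7

Greedy: take as many of the largest coin as possible, then repeat with the remainder.
168 − 1×100→68 − 1×50→18 − 1×10→8 − 1×5→3 − 3×1→0
Total coins = 1 + 1 + 1 + 1 + 3 = 7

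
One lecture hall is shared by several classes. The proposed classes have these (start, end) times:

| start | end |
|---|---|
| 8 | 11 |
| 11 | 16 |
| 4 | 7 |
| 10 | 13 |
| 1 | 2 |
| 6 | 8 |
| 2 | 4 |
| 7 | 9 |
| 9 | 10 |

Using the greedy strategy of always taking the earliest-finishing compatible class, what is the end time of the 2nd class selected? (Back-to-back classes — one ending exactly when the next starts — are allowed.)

4

Greedy by earliest finish: after sorting by end time, pick each interval compatible with the last pick.
By end time: (1,2), (2,4), (4,7), (6,8), (7,9), (9,10), (8,11), (10,13), (11,16).
Pick (1,2); next start ≥ 2 → (2,4); next start ≥ 4 → (4,7); next start ≥ 7 → (7,9); next start ≥ 9 → (9,10); next start ≥ 10 → (10,13).
Selected: (1,2) (2,4) (4,7) (7,9) (9,10) (10,13)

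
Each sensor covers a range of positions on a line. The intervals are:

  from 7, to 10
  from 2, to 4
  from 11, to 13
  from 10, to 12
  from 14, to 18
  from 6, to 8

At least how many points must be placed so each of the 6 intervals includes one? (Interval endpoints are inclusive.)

4

Sort by right endpoint; whenever an interval is uncovered, place a point at its right end.
By right end: [2,4]  [6,8]  [7,10]  [10,12]  [11,13]  [14,18]
[2,4] uncovered → point at 4; [6,8] uncovered → point at 8; [10,12] uncovered → point at 12; [14,18] uncovered → point at 18.
Points: 4, 8, 12, 18 (4 total).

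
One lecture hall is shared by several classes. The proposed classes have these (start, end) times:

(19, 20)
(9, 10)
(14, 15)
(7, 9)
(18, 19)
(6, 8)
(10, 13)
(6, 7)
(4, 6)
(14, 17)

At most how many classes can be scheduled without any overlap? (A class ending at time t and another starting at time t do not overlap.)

Order by finish time; keep every interval that doesn't clash with the previous kept one.
Sorted by end: (4,6)  (6,7)  (6,8)  (7,9)  (9,10)  (10,13)  (14,15)  (14,17)  (18,19)  (19,20)
take (4,6); take (6,7); take (7,9); take (9,10); take (10,13); take (14,15); take (18,19); take (19,20).
Selected 8 classes.

8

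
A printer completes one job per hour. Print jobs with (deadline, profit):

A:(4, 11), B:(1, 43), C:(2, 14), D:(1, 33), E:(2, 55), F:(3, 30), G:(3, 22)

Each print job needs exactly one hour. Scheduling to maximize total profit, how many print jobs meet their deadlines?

Profit order: E=55 B=43 D=33 F=30 G=22 C=14 A=11
Assign: E→slot 2, B→slot 1, D skipped, F→slot 3, G skipped, C skipped, A→slot 4.
Slots: [1:B] [2:E] [3:F] [4:A]
4 of 7 scheduled.

4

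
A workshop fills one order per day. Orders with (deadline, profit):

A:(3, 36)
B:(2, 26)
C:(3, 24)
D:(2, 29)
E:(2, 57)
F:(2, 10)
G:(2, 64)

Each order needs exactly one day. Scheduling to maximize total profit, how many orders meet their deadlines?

Profit order: G=64 E=57 A=36 D=29 B=26 C=24 F=10
Assign: G→slot 2, E→slot 1, A→slot 3, D skipped, B skipped, C skipped, F skipped.
Slots: [1:E] [2:G] [3:A]
3 of 7 scheduled.

3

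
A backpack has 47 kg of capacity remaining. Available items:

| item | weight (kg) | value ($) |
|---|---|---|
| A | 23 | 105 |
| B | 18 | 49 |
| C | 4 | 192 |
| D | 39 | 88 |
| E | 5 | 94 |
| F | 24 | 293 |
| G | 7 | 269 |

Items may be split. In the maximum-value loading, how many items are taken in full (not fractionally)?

Greedy by value/weight ratio, highest first.
Ratios (sorted): C 48.00, G 38.43, E 18.80, F 12.21, A 4.57, B 2.72, D 2.26
take C (4 @ 192); take G (7 @ 269); take E (5 @ 94); take F (24 @ 293); take 7/23 of A → 31.96. Capacity used 47/47.
4 item(s) taken whole; one partial (take 7/23 of A).

4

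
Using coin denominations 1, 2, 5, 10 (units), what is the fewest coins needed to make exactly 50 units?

5

50 = 5×10
Total coins = 5 = 5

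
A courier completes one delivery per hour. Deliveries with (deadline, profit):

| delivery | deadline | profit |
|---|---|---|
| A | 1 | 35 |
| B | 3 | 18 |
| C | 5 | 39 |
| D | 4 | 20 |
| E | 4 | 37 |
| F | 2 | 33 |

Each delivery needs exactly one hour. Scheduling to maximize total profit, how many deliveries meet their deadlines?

Take jobs in profit order; each goes to the latest open slot no later than its deadline.
By profit: C(d5,39), E(d4,37), A(d1,35), F(d2,33), D(d4,20), B(d3,18)
C→slot 5; E→slot 4; A→slot 1; F→slot 2; D→slot 3; B skipped.
5 of 6 scheduled.

5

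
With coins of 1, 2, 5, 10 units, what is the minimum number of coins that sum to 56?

Greedy: take as many of the largest coin as possible, then repeat with the remainder.
56 = 5×10 + 1×5 + 1×1
Total coins = 5 + 1 + 1 = 7

7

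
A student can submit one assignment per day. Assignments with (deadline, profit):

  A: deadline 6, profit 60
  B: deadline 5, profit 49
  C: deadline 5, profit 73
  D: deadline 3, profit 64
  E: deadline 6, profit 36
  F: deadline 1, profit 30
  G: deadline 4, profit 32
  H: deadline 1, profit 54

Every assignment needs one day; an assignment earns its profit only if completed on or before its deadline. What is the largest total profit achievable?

336

By profit: C(d5,73), D(d3,64), A(d6,60), H(d1,54), B(d5,49), E(d6,36), G(d4,32), F(d1,30)
C→slot 5; D→slot 3; A→slot 6; H→slot 1; B→slot 4; E→slot 2; G skipped; F skipped.
Profit = 54 + 36 + 64 + 49 + 73 + 60 = 336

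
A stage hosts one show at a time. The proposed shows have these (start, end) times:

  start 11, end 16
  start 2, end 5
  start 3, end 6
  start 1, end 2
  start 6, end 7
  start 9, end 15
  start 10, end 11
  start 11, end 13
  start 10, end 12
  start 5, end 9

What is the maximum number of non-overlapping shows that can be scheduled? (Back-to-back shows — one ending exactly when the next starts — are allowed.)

Sorted by end: (1,2)  (2,5)  (3,6)  (6,7)  (5,9)  (10,11)  (10,12)  (11,13)  (9,15)  (11,16)
take (1,2); take (2,5); take (6,7); take (10,11); skip (10,12); take (11,13); skip (9,15).
Selected 5 shows.

5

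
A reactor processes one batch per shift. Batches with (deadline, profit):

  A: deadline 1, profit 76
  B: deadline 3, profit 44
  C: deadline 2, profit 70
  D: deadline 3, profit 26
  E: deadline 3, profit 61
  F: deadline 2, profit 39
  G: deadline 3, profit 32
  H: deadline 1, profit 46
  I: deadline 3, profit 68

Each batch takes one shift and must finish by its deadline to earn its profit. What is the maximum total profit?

By profit: A(d1,76), C(d2,70), I(d3,68), E(d3,61), H(d1,46), B(d3,44), F(d2,39), G(d3,32), D(d3,26)
A→slot 1; C→slot 2; I→slot 3; E skipped; H skipped; B skipped; F skipped; G skipped; D skipped.
Profit = 76 + 70 + 68 = 214

214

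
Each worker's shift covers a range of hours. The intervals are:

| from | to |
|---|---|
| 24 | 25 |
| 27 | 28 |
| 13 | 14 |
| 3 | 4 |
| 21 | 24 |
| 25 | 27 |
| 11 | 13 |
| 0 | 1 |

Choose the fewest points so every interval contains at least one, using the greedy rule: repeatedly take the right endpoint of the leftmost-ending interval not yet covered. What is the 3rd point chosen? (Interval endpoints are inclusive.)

Sorted: [0,1] [3,4] [11,13] [13,14] [21,24] [24,25] [25,27] [27,28]
{[0,1]} hit by 1; {[3,4]} hit by 4; {[11,13],[13,14]} hit by 13; {[21,24],[24,25]} hit by 24; {[25,27],[27,28]} hit by 27.
Points: 1, 4, 13, 24, 27 (5 total).

13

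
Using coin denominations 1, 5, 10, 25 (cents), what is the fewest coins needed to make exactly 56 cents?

56 = 2×25 + 1×5 + 1×1
Total coins = 2 + 1 + 1 = 4

4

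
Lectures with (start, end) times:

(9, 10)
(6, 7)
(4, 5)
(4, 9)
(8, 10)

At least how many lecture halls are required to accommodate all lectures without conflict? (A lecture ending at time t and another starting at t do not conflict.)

The answer is the maximum number of intervals overlapping at any instant.
starts: [4, 4, 6, 8, 9]
ends:   [5, 7, 9, 10, 10]
s4→1 s4→2  — peak 2.

2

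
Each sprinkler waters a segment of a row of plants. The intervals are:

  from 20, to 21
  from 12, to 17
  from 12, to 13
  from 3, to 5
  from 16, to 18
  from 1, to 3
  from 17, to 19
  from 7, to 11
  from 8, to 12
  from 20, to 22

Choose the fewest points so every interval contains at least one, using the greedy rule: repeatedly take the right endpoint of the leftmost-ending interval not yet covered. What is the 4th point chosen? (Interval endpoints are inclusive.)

Sorted: [1,3] [3,5] [7,11] [8,12] [12,13] [12,17] [16,18] [17,19] [20,21] [20,22]
{[1,3],[3,5]} hit by 3; {[7,11],[8,12]} hit by 11; {[12,13],[12,17]} hit by 13; {[16,18],[17,19]} hit by 18; {[20,21],[20,22]} hit by 21.
Points: 3, 11, 13, 18, 21 (5 total).

18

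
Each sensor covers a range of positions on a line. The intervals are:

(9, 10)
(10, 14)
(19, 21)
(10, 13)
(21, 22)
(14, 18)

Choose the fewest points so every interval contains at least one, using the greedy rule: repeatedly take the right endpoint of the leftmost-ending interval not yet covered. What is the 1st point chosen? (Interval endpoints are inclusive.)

Process intervals by earliest right end; each time one isn't hit yet, stab at its right endpoint.
By right end: [9,10]  [10,13]  [10,14]  [14,18]  [19,21]  [21,22]
[9,10] uncovered → point at 10; [14,18] uncovered → point at 18; [19,21] uncovered → point at 21.
Points: 10, 18, 21 (3 total).

10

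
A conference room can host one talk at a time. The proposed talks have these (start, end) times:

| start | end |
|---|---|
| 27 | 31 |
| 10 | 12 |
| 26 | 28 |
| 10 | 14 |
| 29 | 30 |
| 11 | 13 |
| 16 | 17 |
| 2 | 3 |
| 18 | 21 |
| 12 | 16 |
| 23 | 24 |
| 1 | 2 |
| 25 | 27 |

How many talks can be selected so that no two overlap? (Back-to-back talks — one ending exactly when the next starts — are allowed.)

Sorted by end: (1,2)  (2,3)  (10,12)  (11,13)  (10,14)  (12,16)  (16,17)  (18,21)  (23,24)  (25,27)  (26,28)  (29,30)  (27,31)
take (1,2); take (2,3); take (10,12); take (12,16); take (16,17); take (18,21); take (23,24); take (25,27); skip (26,28); take (29,30).
Selected 9 talks.

9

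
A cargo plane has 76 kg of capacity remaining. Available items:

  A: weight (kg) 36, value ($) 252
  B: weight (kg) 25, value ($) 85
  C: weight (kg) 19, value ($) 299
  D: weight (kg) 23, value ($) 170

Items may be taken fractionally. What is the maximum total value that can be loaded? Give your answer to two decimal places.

Ratios (sorted): C 15.74, D 7.39, A 7.00, B 3.40
take C (19 @ 299); take D (23 @ 170); take 34/36 of A → 238.00. Capacity used 76/76.
Total value = 707.00

707.00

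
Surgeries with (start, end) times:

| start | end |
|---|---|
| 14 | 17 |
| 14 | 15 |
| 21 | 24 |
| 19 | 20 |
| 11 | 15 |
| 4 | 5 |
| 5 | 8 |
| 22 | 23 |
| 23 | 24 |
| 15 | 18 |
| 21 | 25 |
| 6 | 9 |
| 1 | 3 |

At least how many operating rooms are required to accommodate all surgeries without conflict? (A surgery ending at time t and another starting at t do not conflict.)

Events (time:±→running): 1:+→1 3:-→0 4:+→1 5:-→0 5:+→1 6:+→2 8:-→1 9:-→0 11:+→1 14:+→2 14:+→3 … peak 3.

3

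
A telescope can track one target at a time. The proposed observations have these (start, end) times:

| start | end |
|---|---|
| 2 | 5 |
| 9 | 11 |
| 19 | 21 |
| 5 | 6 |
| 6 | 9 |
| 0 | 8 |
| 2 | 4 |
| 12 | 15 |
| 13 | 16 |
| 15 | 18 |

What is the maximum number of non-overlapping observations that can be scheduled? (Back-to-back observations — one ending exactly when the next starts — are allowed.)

7

By end time: (2,4), (2,5), (5,6), (0,8), (6,9), (9,11), (12,15), (13,16), (15,18), (19,21).
Pick (2,4); next start ≥ 4 → (5,6); next start ≥ 6 → (6,9); next start ≥ 9 → (9,11); next start ≥ 11 → (12,15); next start ≥ 15 → (15,18); next start ≥ 18 → (19,21).
Selected 7 observations.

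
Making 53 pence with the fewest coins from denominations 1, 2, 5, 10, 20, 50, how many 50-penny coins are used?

1

Use the largest denomination that fits, subtract, and repeat.
53 − 1×50→3 − 1×2→1 − 1×1→0
Count of 50: 1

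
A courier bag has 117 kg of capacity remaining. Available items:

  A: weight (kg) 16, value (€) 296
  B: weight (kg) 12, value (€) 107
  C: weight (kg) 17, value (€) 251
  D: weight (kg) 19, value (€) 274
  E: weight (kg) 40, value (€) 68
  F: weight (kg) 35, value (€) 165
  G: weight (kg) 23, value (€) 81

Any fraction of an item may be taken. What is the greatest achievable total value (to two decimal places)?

Sort by value per unit weight and fill in that order.
Ratios (sorted): A 18.50, C 14.76, D 14.42, B 8.92, F 4.71, G 3.52, E 1.70
take A (16 @ 296); take C (17 @ 251); take D (19 @ 274); take B (12 @ 107); take F (35 @ 165); take 18/23 of G → 63.39. Capacity used 117/117.
Total value = 1156.39

1156.39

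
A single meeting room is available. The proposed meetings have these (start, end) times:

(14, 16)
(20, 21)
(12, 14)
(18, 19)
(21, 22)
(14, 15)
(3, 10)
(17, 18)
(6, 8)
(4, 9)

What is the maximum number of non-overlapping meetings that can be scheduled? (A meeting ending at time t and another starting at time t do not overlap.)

7

Sort by end time and greedily take each interval whose start is ≥ the last chosen end.
Sorted by end: (6,8)  (4,9)  (3,10)  (12,14)  (14,15)  (14,16)  (17,18)  (18,19)  (20,21)  (21,22)
take (6,8); skip (4,9); skip (3,10); take (12,14); take (14,15); take (17,18); take (18,19); take (20,21); take (21,22).
Selected 7 meetings.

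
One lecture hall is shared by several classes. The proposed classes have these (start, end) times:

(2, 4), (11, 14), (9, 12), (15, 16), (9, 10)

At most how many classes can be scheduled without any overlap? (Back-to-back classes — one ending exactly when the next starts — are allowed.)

4

Sort by end time and greedily take each interval whose start is ≥ the last chosen end.
By end time: (2,4), (9,10), (9,12), (11,14), (15,16).
Pick (2,4); next start ≥ 4 → (9,10); next start ≥ 10 → (11,14); next start ≥ 14 → (15,16).
Selected 4 classes.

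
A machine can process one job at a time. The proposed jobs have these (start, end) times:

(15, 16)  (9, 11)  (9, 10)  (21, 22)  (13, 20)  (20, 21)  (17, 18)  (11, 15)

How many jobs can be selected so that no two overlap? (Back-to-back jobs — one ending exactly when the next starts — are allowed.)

6

Order by finish time; keep every interval that doesn't clash with the previous kept one.
By end time: (9,10), (9,11), (11,15), (15,16), (17,18), (13,20), (20,21), (21,22).
Pick (9,10); next start ≥ 10 → (11,15); next start ≥ 15 → (15,16); next start ≥ 16 → (17,18); next start ≥ 18 → (20,21); next start ≥ 21 → (21,22).
Selected 6 jobs.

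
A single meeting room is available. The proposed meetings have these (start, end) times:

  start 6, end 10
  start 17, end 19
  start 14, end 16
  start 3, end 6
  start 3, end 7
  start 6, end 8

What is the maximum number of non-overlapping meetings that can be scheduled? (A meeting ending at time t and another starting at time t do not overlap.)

Sort by end time and greedily take each interval whose start is ≥ the last chosen end.
By end time: (3,6), (3,7), (6,8), (6,10), (14,16), (17,19).
Pick (3,6); next start ≥ 6 → (6,8); next start ≥ 8 → (14,16); next start ≥ 16 → (17,19).
Selected 4 meetings.

4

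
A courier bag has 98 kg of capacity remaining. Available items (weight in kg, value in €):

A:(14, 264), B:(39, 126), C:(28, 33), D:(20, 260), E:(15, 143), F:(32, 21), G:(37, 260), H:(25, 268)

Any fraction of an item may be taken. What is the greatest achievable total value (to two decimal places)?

1103.65

Greedy by value/weight ratio, highest first.
Order: A (264/14=18.86) > D (260/20=13.00) > H (268/25=10.72) > E (143/15=9.53) > G (260/37=7.03) > B (126/39=3.23) > C (33/28=1.18) > F (21/32=0.66)
Fill: take A (14 @ 264) → take D (20 @ 260) → take H (25 @ 268) → take E (15 @ 143) → take 24/37 of G → 168.65; 98/98 used.
Total value = 1103.65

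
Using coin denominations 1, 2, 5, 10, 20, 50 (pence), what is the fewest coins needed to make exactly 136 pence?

6

Use the largest denomination that fits, subtract, and repeat.
136 = 2×50 + 1×20 + 1×10 + 1×5 + 1×1
Total coins = 2 + 1 + 1 + 1 + 1 = 6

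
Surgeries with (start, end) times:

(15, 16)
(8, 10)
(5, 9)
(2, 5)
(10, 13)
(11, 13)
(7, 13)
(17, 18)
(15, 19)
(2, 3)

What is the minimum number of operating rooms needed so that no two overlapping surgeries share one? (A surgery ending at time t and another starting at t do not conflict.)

3

Count concurrent intervals with a sweep; the peak is the room count.
Events (time:±→running): 2:+→1 2:+→2 3:-→1 5:-→0 5:+→1 7:+→2 8:+→3 … peak 3.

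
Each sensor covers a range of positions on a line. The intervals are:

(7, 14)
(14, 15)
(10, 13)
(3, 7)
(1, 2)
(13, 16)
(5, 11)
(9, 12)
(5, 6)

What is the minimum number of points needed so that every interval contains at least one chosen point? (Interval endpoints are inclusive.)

4

Sort by right endpoint; whenever an interval is uncovered, place a point at its right end.
Sorted: [1,2] [5,6] [3,7] [5,11] [9,12] [10,13] [7,14] [14,15] [13,16]
{[1,2]} hit by 2; {[5,6],[3,7],[5,11]} hit by 6; {[9,12],[10,13],[7,14]} hit by 12; {[14,15],[13,16]} hit by 15.
Points: 2, 6, 12, 15 (4 total).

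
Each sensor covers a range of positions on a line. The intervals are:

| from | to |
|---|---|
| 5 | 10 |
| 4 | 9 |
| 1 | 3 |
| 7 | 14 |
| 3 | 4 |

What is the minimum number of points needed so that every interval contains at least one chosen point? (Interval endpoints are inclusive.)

2

Process intervals by earliest right end; each time one isn't hit yet, stab at its right endpoint.
Sorted: [1,3] [3,4] [4,9] [5,10] [7,14]
{[1,3],[3,4]} hit by 3; {[4,9],[5,10],[7,14]} hit by 9.
Points: 3, 9 (2 total).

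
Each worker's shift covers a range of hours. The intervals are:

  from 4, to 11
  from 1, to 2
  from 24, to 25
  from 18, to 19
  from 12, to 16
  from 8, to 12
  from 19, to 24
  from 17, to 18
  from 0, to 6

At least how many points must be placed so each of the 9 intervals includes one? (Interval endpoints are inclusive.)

By right end: [1,2]  [0,6]  [4,11]  [8,12]  [12,16]  [17,18]  [18,19]  [19,24]  [24,25]
[1,2] uncovered → point at 2; [4,11] uncovered → point at 11; [12,16] uncovered → point at 16; [17,18] uncovered → point at 18; [19,24] uncovered → point at 24.
Points: 2, 11, 16, 18, 24 (5 total).

5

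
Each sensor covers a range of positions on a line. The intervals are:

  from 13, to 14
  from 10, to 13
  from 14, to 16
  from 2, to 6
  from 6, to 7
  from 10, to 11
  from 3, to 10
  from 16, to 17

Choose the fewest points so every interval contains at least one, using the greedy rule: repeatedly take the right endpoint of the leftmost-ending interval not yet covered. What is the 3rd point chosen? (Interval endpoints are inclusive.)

Process intervals by earliest right end; each time one isn't hit yet, stab at its right endpoint.
By right end: [2,6]  [6,7]  [3,10]  [10,11]  [10,13]  [13,14]  [14,16]  [16,17]
[2,6] uncovered → point at 6; [10,11] uncovered → point at 11; [13,14] uncovered → point at 14; [16,17] uncovered → point at 17.
Points: 6, 11, 14, 17 (4 total).

14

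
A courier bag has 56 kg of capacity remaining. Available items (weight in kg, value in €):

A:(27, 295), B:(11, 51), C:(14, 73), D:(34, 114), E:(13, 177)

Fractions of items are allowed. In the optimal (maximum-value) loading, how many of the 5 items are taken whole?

3

Sort by value per unit weight and fill in that order.
Ratios (sorted): E 13.62, A 10.93, C 5.21, B 4.64, D 3.35
take E (13 @ 177); take A (27 @ 295); take C (14 @ 73); take 2/11 of B → 9.27. Capacity used 56/56.
3 item(s) taken whole; one partial (take 2/11 of B).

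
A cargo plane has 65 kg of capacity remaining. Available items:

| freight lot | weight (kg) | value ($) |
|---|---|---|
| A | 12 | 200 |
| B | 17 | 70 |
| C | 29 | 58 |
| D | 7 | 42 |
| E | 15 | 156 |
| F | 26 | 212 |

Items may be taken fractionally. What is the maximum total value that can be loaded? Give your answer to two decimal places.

630.59

Sort by value per unit weight and fill in that order.
Order: A (200/12=16.67) > E (156/15=10.40) > F (212/26=8.15) > D (42/7=6.00) > B (70/17=4.12) > C (58/29=2.00)
Fill: take A (12 @ 200) → take E (15 @ 156) → take F (26 @ 212) → take D (7 @ 42) → take 5/17 of B → 20.59; 65/65 used.
Total value = 630.59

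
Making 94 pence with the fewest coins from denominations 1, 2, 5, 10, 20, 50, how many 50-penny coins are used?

94 − 1×50→44 − 2×20→4 − 2×2→0
Count of 50: 1

1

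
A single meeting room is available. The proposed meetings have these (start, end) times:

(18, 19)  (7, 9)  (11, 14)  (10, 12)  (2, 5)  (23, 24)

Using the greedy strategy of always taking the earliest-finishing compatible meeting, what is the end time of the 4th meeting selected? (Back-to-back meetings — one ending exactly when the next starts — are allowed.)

Order by finish time; keep every interval that doesn't clash with the previous kept one.
By end time: (2,5), (7,9), (10,12), (11,14), (18,19), (23,24).
Pick (2,5); next start ≥ 5 → (7,9); next start ≥ 9 → (10,12); next start ≥ 12 → (18,19); next start ≥ 19 → (23,24).
Selected: (2,5) (7,9) (10,12) (18,19) (23,24)

19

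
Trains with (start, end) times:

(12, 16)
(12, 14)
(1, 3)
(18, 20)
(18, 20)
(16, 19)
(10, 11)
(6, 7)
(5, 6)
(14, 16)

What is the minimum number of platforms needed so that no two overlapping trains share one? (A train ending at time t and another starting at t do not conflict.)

3

Count concurrent intervals with a sweep; the peak is the room count.
starts: [1, 5, 6, 10, 12, 12, 14, 16, 18, 18]
ends:   [3, 6, 7, 11, 14, 16, 16, 19, 20, 20]
s1→1 e3→0 s5→1 e6→0 s6→1 e7→0 s10→1 e11→0 s12→1 s12→2 e14→1 s14→2 e16→1 e16→0 s16→1 s18→2 s18→3  — peak 3.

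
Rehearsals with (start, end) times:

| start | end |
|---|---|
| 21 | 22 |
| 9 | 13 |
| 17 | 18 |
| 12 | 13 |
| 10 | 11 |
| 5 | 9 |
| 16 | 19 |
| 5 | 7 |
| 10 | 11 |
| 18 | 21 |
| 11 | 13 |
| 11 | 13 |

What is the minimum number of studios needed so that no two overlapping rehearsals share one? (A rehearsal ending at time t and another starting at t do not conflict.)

4

Count concurrent intervals with a sweep; the peak is the room count.
starts: [5, 5, 9, 10, 10, 11, 11, 12, 16, 17, 18, 21]
ends:   [7, 9, 11, 11, 13, 13, 13, 13, 18, 19, 21, 22]
s5→1 s5→2 e7→1 e9→0 s9→1 s10→2 s10→3 e11→2 e11→1 s11→2 s11→3 s12→4  — peak 4.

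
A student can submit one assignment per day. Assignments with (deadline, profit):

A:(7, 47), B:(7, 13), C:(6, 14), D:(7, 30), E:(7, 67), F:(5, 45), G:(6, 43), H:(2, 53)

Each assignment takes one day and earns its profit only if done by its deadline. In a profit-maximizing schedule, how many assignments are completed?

7

Sort by profit descending; place each in the latest free slot ≤ its deadline.
Profit order: E=67 H=53 A=47 F=45 G=43 D=30 C=14 B=13
Assign: E→slot 7, H→slot 2, A→slot 6, F→slot 5, G→slot 4, D→slot 3, C→slot 1, B skipped.
Slots: [1:C] [2:H] [3:D] [4:G] [5:F] [6:A] [7:E]
7 of 8 scheduled.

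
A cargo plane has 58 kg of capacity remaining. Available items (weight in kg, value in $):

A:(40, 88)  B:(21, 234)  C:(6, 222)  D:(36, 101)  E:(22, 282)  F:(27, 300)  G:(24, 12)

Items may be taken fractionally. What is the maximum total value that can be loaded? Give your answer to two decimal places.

838.00

Order: C (222/6=37.00) > E (282/22=12.82) > B (234/21=11.14) > F (300/27=11.11) > D (101/36=2.81) > A (88/40=2.20) > G (12/24=0.50)
Fill: take C (6 @ 222) → take E (22 @ 282) → take B (21 @ 234) → take 9/27 of F → 100.00; 58/58 used.
Total value = 838.00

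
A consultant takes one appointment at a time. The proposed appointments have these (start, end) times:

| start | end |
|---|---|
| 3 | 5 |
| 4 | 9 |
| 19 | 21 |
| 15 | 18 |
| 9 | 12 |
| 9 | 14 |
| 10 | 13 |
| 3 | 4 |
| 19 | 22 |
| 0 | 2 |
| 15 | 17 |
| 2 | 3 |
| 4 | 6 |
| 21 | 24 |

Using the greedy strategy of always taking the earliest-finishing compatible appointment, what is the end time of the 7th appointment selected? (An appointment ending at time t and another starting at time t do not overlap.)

Order by finish time; keep every interval that doesn't clash with the previous kept one.
Sorted by end: (0,2)  (2,3)  (3,4)  (3,5)  (4,6)  (4,9)  (9,12)  (10,13)  (9,14)  (15,17)  (15,18)  (19,21)  (19,22)  (21,24)
take (0,2); take (2,3); take (3,4); take (4,6); take (9,12); skip (9,14); take (15,17); skip (15,18); take (19,21); take (21,24).
Selected: (0,2) (2,3) (3,4) (4,6) (9,12) (15,17) (19,21) (21,24)

21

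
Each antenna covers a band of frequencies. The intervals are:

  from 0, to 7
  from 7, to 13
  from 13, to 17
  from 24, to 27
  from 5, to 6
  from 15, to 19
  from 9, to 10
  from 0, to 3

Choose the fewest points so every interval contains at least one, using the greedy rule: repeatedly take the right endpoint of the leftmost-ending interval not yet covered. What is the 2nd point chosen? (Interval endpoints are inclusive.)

6

Process intervals by earliest right end; each time one isn't hit yet, stab at its right endpoint.
By right end: [0,3]  [5,6]  [0,7]  [9,10]  [7,13]  [13,17]  [15,19]  [24,27]
[0,3] uncovered → point at 3; [5,6] uncovered → point at 6; [9,10] uncovered → point at 10; [13,17] uncovered → point at 17; [24,27] uncovered → point at 27.
Points: 3, 6, 10, 17, 27 (5 total).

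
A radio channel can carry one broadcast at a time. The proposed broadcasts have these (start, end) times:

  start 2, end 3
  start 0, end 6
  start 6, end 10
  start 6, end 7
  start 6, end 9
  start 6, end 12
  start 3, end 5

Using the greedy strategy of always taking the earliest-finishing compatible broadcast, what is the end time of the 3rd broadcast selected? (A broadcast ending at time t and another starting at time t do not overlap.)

7

Sort by end time and greedily take each interval whose start is ≥ the last chosen end.
Sorted by end: (2,3)  (3,5)  (0,6)  (6,7)  (6,9)  (6,10)  (6,12)
take (2,3); take (3,5); take (6,7).
Selected: (2,3) (3,5) (6,7)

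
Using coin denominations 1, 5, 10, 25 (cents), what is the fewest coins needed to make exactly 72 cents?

Greedy: take as many of the largest coin as possible, then repeat with the remainder.
72 − 2×25→22 − 2×10→2 − 2×1→0
Total coins = 2 + 2 + 2 = 6

6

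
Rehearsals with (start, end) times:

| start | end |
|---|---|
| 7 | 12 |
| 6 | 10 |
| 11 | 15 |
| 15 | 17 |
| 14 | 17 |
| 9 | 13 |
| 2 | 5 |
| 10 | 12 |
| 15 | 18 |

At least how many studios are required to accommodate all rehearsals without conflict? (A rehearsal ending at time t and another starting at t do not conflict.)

The answer is the maximum number of intervals overlapping at any instant.
starts: [2, 6, 7, 9, 10, 11, 14, 15, 15]
ends:   [5, 10, 12, 12, 13, 15, 17, 17, 18]
s2→1 e5→0 s6→1 s7→2 s9→3 e10→2 s10→3 s11→4  — peak 4.

4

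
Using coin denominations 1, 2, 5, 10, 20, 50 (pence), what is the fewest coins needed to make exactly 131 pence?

5

Greedy: take as many of the largest coin as possible, then repeat with the remainder.
131 = 2×50 + 1×20 + 1×10 + 1×1
Total coins = 2 + 1 + 1 + 1 = 5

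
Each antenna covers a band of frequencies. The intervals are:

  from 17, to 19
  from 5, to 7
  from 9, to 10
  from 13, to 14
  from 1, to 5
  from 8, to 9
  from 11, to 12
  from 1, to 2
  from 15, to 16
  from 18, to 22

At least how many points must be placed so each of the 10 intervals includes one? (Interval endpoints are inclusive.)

7

Sorted: [1,2] [1,5] [5,7] [8,9] [9,10] [11,12] [13,14] [15,16] [17,19] [18,22]
{[1,2],[1,5]} hit by 2; {[5,7]} hit by 7; {[8,9],[9,10]} hit by 9; {[11,12]} hit by 12; {[13,14]} hit by 14; {[15,16]} hit by 16; {[17,19],[18,22]} hit by 19.
Points: 2, 7, 9, 12, 14, 16, 19 (7 total).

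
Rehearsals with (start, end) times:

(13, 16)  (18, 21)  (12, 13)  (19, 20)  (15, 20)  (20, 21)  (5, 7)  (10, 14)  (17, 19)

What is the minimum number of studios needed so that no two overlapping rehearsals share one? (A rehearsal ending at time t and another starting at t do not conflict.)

Events (time:±→running): 5:+→1 7:-→0 10:+→1 12:+→2 13:-→1 13:+→2 14:-→1 15:+→2 16:-→1 17:+→2 18:+→3 … peak 3.

3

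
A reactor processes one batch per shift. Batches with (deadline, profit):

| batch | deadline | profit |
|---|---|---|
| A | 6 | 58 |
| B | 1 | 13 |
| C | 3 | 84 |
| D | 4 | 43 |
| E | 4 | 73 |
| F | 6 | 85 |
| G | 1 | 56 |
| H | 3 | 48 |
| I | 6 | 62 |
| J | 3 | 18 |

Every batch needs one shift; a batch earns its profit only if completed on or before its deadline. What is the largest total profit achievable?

Sort by profit descending; place each in the latest free slot ≤ its deadline.
By profit: F(d6,85), C(d3,84), E(d4,73), I(d6,62), A(d6,58), G(d1,56), H(d3,48), D(d4,43), J(d3,18), B(d1,13)
F→slot 6; C→slot 3; E→slot 4; I→slot 5; A→slot 2; G→slot 1; H skipped; D skipped; J skipped; B skipped.
Profit = 56 + 58 + 84 + 73 + 62 + 85 = 418

418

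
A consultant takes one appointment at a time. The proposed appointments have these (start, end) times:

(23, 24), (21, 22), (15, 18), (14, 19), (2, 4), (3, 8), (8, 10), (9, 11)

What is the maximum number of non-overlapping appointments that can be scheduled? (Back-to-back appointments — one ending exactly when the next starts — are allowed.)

5

Sort by end time and greedily take each interval whose start is ≥ the last chosen end.
Sorted by end: (2,4)  (3,8)  (8,10)  (9,11)  (15,18)  (14,19)  (21,22)  (23,24)
take (2,4); take (8,10); take (15,18); take (21,22); take (23,24).
Selected 5 appointments.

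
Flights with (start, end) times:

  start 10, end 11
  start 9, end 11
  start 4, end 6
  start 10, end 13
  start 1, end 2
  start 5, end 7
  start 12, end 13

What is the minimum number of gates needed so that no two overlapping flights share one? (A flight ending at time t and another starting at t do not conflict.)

Events (time:±→running): 1:+→1 2:-→0 4:+→1 5:+→2 6:-→1 7:-→0 9:+→1 10:+→2 10:+→3 … peak 3.

3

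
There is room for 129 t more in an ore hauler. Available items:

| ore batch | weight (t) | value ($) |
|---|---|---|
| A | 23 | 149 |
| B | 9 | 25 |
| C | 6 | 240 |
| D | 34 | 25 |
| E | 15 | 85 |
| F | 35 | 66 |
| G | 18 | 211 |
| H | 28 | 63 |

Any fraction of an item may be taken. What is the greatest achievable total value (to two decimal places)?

Greedy by value/weight ratio, highest first.
Ratios (sorted): C 40.00, G 11.72, A 6.48, E 5.67, B 2.78, H 2.25, F 1.89, D 0.74
take C (6 @ 240); take G (18 @ 211); take A (23 @ 149); take E (15 @ 85); take B (9 @ 25); take H (28 @ 63); take 30/35 of F → 56.57. Capacity used 129/129.
Total value = 829.57

829.57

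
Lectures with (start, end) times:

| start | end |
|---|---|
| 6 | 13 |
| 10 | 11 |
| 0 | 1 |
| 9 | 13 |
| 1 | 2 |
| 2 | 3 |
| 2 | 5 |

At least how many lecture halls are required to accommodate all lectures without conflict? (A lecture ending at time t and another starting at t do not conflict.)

The answer is the maximum number of intervals overlapping at any instant.
Events (time:±→running): 0:+→1 1:-→0 1:+→1 2:-→0 2:+→1 2:+→2 3:-→1 5:-→0 6:+→1 9:+→2 10:+→3 … peak 3.

3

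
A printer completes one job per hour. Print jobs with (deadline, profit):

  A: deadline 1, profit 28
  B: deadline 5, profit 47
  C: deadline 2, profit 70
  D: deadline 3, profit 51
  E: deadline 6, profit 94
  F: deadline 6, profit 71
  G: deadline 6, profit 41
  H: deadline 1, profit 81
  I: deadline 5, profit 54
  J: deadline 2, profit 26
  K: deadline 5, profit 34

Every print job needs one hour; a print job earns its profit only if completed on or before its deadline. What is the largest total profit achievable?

421

By profit: E(d6,94), H(d1,81), F(d6,71), C(d2,70), I(d5,54), D(d3,51), B(d5,47), G(d6,41), K(d5,34), A(d1,28), J(d2,26)
E→slot 6; H→slot 1; F→slot 5; C→slot 2; I→slot 4; D→slot 3; B skipped; G skipped; K skipped; A skipped; J skipped.
Profit = 81 + 70 + 51 + 54 + 71 + 94 = 421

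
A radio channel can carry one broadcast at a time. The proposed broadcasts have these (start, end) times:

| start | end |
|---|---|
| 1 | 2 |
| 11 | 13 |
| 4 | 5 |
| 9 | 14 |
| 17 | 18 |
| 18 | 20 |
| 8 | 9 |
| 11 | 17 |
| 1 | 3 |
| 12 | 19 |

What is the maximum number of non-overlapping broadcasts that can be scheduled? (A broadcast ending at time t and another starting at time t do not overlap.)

By end time: (1,2), (1,3), (4,5), (8,9), (11,13), (9,14), (11,17), (17,18), (12,19), (18,20).
Pick (1,2); next start ≥ 2 → (4,5); next start ≥ 5 → (8,9); next start ≥ 9 → (11,13); next start ≥ 13 → (17,18); next start ≥ 18 → (18,20).
Selected 6 broadcasts.

6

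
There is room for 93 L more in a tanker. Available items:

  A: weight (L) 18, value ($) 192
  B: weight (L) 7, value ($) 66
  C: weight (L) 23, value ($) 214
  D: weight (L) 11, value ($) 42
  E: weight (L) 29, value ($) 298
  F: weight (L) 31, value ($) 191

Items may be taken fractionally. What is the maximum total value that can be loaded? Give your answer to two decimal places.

Order: A (192/18=10.67) > E (298/29=10.28) > B (66/7=9.43) > C (214/23=9.30) > F (191/31=6.16) > D (42/11=3.82)
Fill: take A (18 @ 192) → take E (29 @ 298) → take B (7 @ 66) → take C (23 @ 214) → take 16/31 of F → 98.58; 93/93 used.
Total value = 868.58

868.58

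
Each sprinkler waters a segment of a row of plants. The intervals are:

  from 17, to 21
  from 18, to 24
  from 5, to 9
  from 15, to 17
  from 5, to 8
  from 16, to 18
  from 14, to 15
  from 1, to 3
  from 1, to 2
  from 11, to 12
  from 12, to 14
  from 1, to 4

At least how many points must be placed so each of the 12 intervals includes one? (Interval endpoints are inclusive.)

5

Sorted: [1,2] [1,3] [1,4] [5,8] [5,9] [11,12] [12,14] [14,15] [15,17] [16,18] [17,21] [18,24]
{[1,2],[1,3],[1,4]} hit by 2; {[5,8],[5,9]} hit by 8; {[11,12],[12,14]} hit by 12; {[14,15],[15,17]} hit by 15; {[16,18],[17,21],[18,24]} hit by 18.
Points: 2, 8, 12, 15, 18 (5 total).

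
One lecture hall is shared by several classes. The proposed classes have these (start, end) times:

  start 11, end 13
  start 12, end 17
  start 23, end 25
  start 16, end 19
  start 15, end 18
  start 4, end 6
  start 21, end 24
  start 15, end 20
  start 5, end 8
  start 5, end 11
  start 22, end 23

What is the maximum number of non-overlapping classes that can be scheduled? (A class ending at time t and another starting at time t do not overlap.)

Greedy by earliest finish: after sorting by end time, pick each interval compatible with the last pick.
By end time: (4,6), (5,8), (5,11), (11,13), (12,17), (15,18), (16,19), (15,20), (22,23), (21,24), (23,25).
Pick (4,6); next start ≥ 6 → (11,13); next start ≥ 13 → (15,18); next start ≥ 18 → (22,23); next start ≥ 23 → (23,25).
Selected 5 classes.

5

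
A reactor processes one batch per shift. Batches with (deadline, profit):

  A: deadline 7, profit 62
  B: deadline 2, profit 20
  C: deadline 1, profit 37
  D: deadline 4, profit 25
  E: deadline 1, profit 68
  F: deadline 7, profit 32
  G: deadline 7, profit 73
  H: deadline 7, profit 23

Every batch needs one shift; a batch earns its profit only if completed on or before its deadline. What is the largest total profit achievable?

Sort by profit descending; place each in the latest free slot ≤ its deadline.
By profit: G(d7,73), E(d1,68), A(d7,62), C(d1,37), F(d7,32), D(d4,25), H(d7,23), B(d2,20)
G→slot 7; E→slot 1; A→slot 6; C skipped; F→slot 5; D→slot 4; H→slot 3; B→slot 2.
Profit = 68 + 20 + 23 + 25 + 32 + 62 + 73 = 303

303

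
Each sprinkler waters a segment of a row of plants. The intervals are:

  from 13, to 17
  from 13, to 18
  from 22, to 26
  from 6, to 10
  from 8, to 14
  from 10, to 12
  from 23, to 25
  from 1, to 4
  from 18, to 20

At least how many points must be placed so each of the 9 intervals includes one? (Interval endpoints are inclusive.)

5

By right end: [1,4]  [6,10]  [10,12]  [8,14]  [13,17]  [13,18]  [18,20]  [23,25]  [22,26]
[1,4] uncovered → point at 4; [6,10] uncovered → point at 10; [13,17] uncovered → point at 17; [18,20] uncovered → point at 20; [23,25] uncovered → point at 25.
Points: 4, 10, 17, 20, 25 (5 total).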